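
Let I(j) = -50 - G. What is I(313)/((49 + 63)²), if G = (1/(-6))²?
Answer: -1801/451584 ≈ -0.0039882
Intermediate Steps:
G = 1/36 (G = (-⅙)² = 1/36 ≈ 0.027778)
I(j) = -1801/36 (I(j) = -50 - 1*1/36 = -50 - 1/36 = -1801/36)
I(313)/((49 + 63)²) = -1801/(36*(49 + 63)²) = -1801/(36*(112²)) = -1801/36/12544 = -1801/36*1/12544 = -1801/451584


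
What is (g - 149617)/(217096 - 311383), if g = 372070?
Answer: -74151/31429 ≈ -2.3593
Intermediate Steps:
(g - 149617)/(217096 - 311383) = (372070 - 149617)/(217096 - 311383) = 222453/(-94287) = 222453*(-1/94287) = -74151/31429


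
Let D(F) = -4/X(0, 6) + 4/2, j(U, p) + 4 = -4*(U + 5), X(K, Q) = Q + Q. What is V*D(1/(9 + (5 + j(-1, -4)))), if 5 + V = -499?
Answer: -840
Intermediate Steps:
X(K, Q) = 2*Q
j(U, p) = -24 - 4*U (j(U, p) = -4 - 4*(U + 5) = -4 - 4*(5 + U) = -4 + (-20 - 4*U) = -24 - 4*U)
D(F) = 5/3 (D(F) = -4/(2*6) + 4/2 = -4/12 + 4*(1/2) = -4*1/12 + 2 = -1/3 + 2 = 5/3)
V = -504 (V = -5 - 499 = -504)
V*D(1/(9 + (5 + j(-1, -4)))) = -504*5/3 = -840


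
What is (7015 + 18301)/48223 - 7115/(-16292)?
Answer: 755554917/785649116 ≈ 0.96169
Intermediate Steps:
(7015 + 18301)/48223 - 7115/(-16292) = 25316*(1/48223) - 7115*(-1/16292) = 25316/48223 + 7115/16292 = 755554917/785649116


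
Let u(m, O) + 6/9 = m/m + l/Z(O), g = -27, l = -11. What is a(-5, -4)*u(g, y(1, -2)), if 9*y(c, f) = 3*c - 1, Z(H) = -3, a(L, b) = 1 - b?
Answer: 20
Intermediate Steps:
y(c, f) = -1/9 + c/3 (y(c, f) = (3*c - 1)/9 = (-1 + 3*c)/9 = -1/9 + c/3)
u(m, O) = 4 (u(m, O) = -2/3 + (m/m - 11/(-3)) = -2/3 + (1 - 11*(-1/3)) = -2/3 + (1 + 11/3) = -2/3 + 14/3 = 4)
a(-5, -4)*u(g, y(1, -2)) = (1 - 1*(-4))*4 = (1 + 4)*4 = 5*4 = 20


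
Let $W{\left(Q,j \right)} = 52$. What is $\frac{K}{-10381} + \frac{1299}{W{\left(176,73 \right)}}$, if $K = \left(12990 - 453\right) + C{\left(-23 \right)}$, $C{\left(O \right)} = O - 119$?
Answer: $\frac{12840379}{539812} \approx 23.787$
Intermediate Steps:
$C{\left(O \right)} = -119 + O$
$K = 12395$ ($K = \left(12990 - 453\right) - 142 = 12537 - 142 = 12395$)
$\frac{K}{-10381} + \frac{1299}{W{\left(176,73 \right)}} = \frac{12395}{-10381} + \frac{1299}{52} = 12395 \left(- \frac{1}{10381}\right) + 1299 \cdot \frac{1}{52} = - \frac{12395}{10381} + \frac{1299}{52} = \frac{12840379}{539812}$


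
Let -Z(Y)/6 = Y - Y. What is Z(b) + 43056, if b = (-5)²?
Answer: 43056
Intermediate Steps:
b = 25
Z(Y) = 0 (Z(Y) = -6*(Y - Y) = -6*0 = 0)
Z(b) + 43056 = 0 + 43056 = 43056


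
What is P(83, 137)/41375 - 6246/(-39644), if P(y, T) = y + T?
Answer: 26714993/164027050 ≈ 0.16287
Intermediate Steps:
P(y, T) = T + y
P(83, 137)/41375 - 6246/(-39644) = (137 + 83)/41375 - 6246/(-39644) = 220*(1/41375) - 6246*(-1/39644) = 44/8275 + 3123/19822 = 26714993/164027050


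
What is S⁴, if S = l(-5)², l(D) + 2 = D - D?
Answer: 256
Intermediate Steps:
l(D) = -2 (l(D) = -2 + (D - D) = -2 + 0 = -2)
S = 4 (S = (-2)² = 4)
S⁴ = 4⁴ = 256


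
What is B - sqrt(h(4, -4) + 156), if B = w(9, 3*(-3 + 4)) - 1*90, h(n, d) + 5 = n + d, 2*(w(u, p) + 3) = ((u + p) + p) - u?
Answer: -90 - sqrt(151) ≈ -102.29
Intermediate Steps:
w(u, p) = -3 + p (w(u, p) = -3 + (((u + p) + p) - u)/2 = -3 + (((p + u) + p) - u)/2 = -3 + ((u + 2*p) - u)/2 = -3 + (2*p)/2 = -3 + p)
h(n, d) = -5 + d + n (h(n, d) = -5 + (n + d) = -5 + (d + n) = -5 + d + n)
B = -90 (B = (-3 + 3*(-3 + 4)) - 1*90 = (-3 + 3*1) - 90 = (-3 + 3) - 90 = 0 - 90 = -90)
B - sqrt(h(4, -4) + 156) = -90 - sqrt((-5 - 4 + 4) + 156) = -90 - sqrt(-5 + 156) = -90 - sqrt(151)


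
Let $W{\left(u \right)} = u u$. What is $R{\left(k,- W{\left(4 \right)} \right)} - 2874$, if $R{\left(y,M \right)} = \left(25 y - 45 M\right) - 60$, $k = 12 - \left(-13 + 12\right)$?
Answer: $-1889$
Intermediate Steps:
$W{\left(u \right)} = u^{2}$
$k = 13$ ($k = 12 - -1 = 12 + 1 = 13$)
$R{\left(y,M \right)} = -60 - 45 M + 25 y$ ($R{\left(y,M \right)} = \left(- 45 M + 25 y\right) - 60 = -60 - 45 M + 25 y$)
$R{\left(k,- W{\left(4 \right)} \right)} - 2874 = \left(-60 - 45 \left(- 4^{2}\right) + 25 \cdot 13\right) - 2874 = \left(-60 - 45 \left(\left(-1\right) 16\right) + 325\right) - 2874 = \left(-60 - -720 + 325\right) - 2874 = \left(-60 + 720 + 325\right) - 2874 = 985 - 2874 = -1889$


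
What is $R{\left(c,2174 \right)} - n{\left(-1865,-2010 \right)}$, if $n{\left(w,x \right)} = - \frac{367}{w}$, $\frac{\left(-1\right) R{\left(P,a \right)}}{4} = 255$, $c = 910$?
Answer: $- \frac{1902667}{1865} \approx -1020.2$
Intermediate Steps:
$R{\left(P,a \right)} = -1020$ ($R{\left(P,a \right)} = \left(-4\right) 255 = -1020$)
$R{\left(c,2174 \right)} - n{\left(-1865,-2010 \right)} = -1020 - - \frac{367}{-1865} = -1020 - \left(-367\right) \left(- \frac{1}{1865}\right) = -1020 - \frac{367}{1865} = - \frac{1902667}{1865}$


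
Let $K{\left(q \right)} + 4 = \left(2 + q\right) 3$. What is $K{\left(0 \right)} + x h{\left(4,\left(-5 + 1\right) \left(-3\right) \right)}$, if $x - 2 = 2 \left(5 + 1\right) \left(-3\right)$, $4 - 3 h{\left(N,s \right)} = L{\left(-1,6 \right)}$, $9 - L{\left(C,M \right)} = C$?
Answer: $70$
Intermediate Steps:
$L{\left(C,M \right)} = 9 - C$
$h{\left(N,s \right)} = -2$ ($h{\left(N,s \right)} = \frac{4}{3} - \frac{9 - -1}{3} = \frac{4}{3} - \frac{9 + 1}{3} = \frac{4}{3} - \frac{10}{3} = -2$)
$x = -34$ ($x = 2 + 2 \left(5 + 1\right) \left(-3\right) = 2 + 2 \cdot 6 \left(-3\right) = 2 + 12 \left(-3\right) = 2 - 36 = -34$)
$K{\left(q \right)} = 2 + 3 q$ ($K{\left(q \right)} = -4 + \left(2 + q\right) 3 = -4 + \left(6 + 3 q\right) = 2 + 3 q$)
$K{\left(0 \right)} + x h{\left(4,\left(-5 + 1\right) \left(-3\right) \right)} = \left(2 + 3 \cdot 0\right) - -68 = \left(2 + 0\right) + 68 = 2 + 68 = 70$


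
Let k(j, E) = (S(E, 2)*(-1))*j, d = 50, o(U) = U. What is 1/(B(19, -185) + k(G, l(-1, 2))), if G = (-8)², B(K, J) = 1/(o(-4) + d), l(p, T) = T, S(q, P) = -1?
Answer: 46/2945 ≈ 0.015620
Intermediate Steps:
B(K, J) = 1/46 (B(K, J) = 1/(-4 + 50) = 1/46)
G = 64
k(j, E) = j (k(j, E) = (-1*(-1))*j = 1*j = j)
1/(B(19, -185) + k(G, l(-1, 2))) = 1/(1/46 + 64) = 1/(2945/46) = 46/2945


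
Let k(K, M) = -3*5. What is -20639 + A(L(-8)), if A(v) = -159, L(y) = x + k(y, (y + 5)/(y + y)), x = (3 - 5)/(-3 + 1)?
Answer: -20798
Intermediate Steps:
k(K, M) = -15
x = 1 (x = -2/(-2) = -2*(-1/2) = 1)
L(y) = -14 (L(y) = 1 - 15 = -14)
-20639 + A(L(-8)) = -20639 - 159 = -20798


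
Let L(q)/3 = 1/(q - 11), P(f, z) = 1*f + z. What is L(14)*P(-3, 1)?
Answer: -2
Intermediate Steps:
P(f, z) = f + z
L(q) = 3/(-11 + q) (L(q) = 3/(q - 11) = 3/(-11 + q))
L(14)*P(-3, 1) = (3/(-11 + 14))*(-3 + 1) = (3/3)*(-2) = (3*(1/3))*(-2) = 1*(-2) = -2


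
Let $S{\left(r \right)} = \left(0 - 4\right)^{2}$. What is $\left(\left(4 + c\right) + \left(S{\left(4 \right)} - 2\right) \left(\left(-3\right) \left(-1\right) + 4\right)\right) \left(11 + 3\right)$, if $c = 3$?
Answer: $1470$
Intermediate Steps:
$S{\left(r \right)} = 16$ ($S{\left(r \right)} = \left(-4\right)^{2} = 16$)
$\left(\left(4 + c\right) + \left(S{\left(4 \right)} - 2\right) \left(\left(-3\right) \left(-1\right) + 4\right)\right) \left(11 + 3\right) = \left(\left(4 + 3\right) + \left(16 - 2\right) \left(\left(-3\right) \left(-1\right) + 4\right)\right) \left(11 + 3\right) = \left(7 + 14 \left(3 + 4\right)\right) 14 = \left(7 + 14 \cdot 7\right) 14 = \left(7 + 98\right) 14 = 105 \cdot 14 = 1470$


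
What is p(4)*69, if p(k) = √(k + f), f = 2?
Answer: 69*√6 ≈ 169.01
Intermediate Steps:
p(k) = √(2 + k) (p(k) = √(k + 2) = √(2 + k))
p(4)*69 = √(2 + 4)*69 = √6*69 = 69*√6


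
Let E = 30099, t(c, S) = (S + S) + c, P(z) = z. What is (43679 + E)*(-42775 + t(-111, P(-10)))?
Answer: -3165518868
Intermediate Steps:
t(c, S) = c + 2*S (t(c, S) = 2*S + c = c + 2*S)
(43679 + E)*(-42775 + t(-111, P(-10))) = (43679 + 30099)*(-42775 + (-111 + 2*(-10))) = 73778*(-42775 + (-111 - 20)) = 73778*(-42775 - 131) = 73778*(-42906) = -3165518868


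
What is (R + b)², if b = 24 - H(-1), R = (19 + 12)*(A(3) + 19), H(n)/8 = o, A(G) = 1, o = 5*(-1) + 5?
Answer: 414736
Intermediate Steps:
o = 0 (o = -5 + 5 = 0)
H(n) = 0 (H(n) = 8*0 = 0)
R = 620 (R = (19 + 12)*(1 + 19) = 31*20 = 620)
b = 24 (b = 24 - 1*0 = 24 + 0 = 24)
(R + b)² = (620 + 24)² = 644² = 414736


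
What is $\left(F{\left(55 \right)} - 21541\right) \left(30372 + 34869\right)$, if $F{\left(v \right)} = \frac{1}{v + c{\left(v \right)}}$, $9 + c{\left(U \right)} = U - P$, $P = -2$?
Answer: $- \frac{144751642002}{103} \approx -1.4054 \cdot 10^{9}$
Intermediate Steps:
$c{\left(U \right)} = -7 + U$ ($c{\left(U \right)} = -9 + \left(U - -2\right) = -9 + \left(U + 2\right) = -9 + \left(2 + U\right) = -7 + U$)
$F{\left(v \right)} = \frac{1}{-7 + 2 v}$ ($F{\left(v \right)} = \frac{1}{v + \left(-7 + v\right)} = \frac{1}{-7 + 2 v}$)
$\left(F{\left(55 \right)} - 21541\right) \left(30372 + 34869\right) = \left(\frac{1}{-7 + 2 \cdot 55} - 21541\right) \left(30372 + 34869\right) = \left(\frac{1}{-7 + 110} - 21541\right) 65241 = \left(\frac{1}{103} - 21541\right) 65241 = \left(- \frac{2218722}{103}\right) 65241 = - \frac{144751642002}{103}$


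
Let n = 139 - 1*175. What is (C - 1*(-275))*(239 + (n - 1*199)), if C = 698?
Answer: 3892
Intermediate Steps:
n = -36 (n = 139 - 175 = -36)
(C - 1*(-275))*(239 + (n - 1*199)) = (698 - 1*(-275))*(239 + (-36 - 1*199)) = (698 + 275)*(239 + (-36 - 199)) = 973*(239 - 235) = 973*4 = 3892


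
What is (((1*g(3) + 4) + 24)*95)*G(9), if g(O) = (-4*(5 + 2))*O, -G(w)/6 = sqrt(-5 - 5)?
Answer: 31920*I*sqrt(10) ≈ 1.0094e+5*I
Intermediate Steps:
G(w) = -6*I*sqrt(10) (G(w) = -6*sqrt(-5 - 5) = -6*I*sqrt(10))
g(O) = -28*O (g(O) = (-4*7)*O = -28*O)
(((1*g(3) + 4) + 24)*95)*G(9) = (((1*(-28*3) + 4) + 24)*95)*(-6*I*sqrt(10)) = (((1*(-84) + 4) + 24)*95)*(-6*I*sqrt(10)) = (((-84 + 4) + 24)*95)*(-6*I*sqrt(10)) = ((-80 + 24)*95)*(-6*I*sqrt(10)) = (-56*95)*(-6*I*sqrt(10)) = -(-31920)*I*sqrt(10) = 31920*I*sqrt(10)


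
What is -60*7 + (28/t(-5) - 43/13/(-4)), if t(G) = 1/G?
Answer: -29077/52 ≈ -559.17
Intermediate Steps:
-60*7 + (28/t(-5) - 43/13/(-4)) = -60*7 + (28/(1/(-5)) - 43/13/(-4)) = -420 + (28/(-⅕) - 43*1/13*(-¼)) = -420 + (28*(-5) - 43/13*(-¼)) = -420 + (-140 + 43/52) = -420 - 7237/52 = -29077/52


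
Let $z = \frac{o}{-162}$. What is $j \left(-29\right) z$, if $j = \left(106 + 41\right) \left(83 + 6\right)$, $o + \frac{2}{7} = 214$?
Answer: $\frac{13514116}{27} \approx 5.0052 \cdot 10^{5}$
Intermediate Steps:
$o = \frac{1496}{7}$ ($o = - \frac{2}{7} + 214 = \frac{1496}{7} \approx 213.71$)
$z = - \frac{748}{567}$ ($z = \frac{1496}{7 \left(-162\right)} = \frac{1496}{7} \left(- \frac{1}{162}\right) = - \frac{748}{567} \approx -1.3192$)
$j = 13083$ ($j = 147 \cdot 89 = 13083$)
$j \left(-29\right) z = 13083 \left(-29\right) \left(- \frac{748}{567}\right) = \left(-379407\right) \left(- \frac{748}{567}\right) = \frac{13514116}{27}$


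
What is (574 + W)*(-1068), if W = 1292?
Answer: -1992888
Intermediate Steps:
(574 + W)*(-1068) = (574 + 1292)*(-1068) = 1866*(-1068) = -1992888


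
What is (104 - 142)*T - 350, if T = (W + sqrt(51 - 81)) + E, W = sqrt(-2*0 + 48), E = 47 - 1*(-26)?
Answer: -3124 - 152*sqrt(3) - 38*I*sqrt(30) ≈ -3387.3 - 208.13*I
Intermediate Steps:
E = 73 (E = 47 + 26 = 73)
W = 4*sqrt(3) (W = sqrt(0 + 48) = sqrt(48) = 4*sqrt(3) ≈ 6.9282)
T = 73 + 4*sqrt(3) + I*sqrt(30) (T = (4*sqrt(3) + sqrt(51 - 81)) + 73 = (4*sqrt(3) + sqrt(-30)) + 73 = (4*sqrt(3) + I*sqrt(30)) + 73 = 73 + 4*sqrt(3) + I*sqrt(30) ≈ 79.928 + 5.4772*I)
(104 - 142)*T - 350 = (104 - 142)*(73 + 4*sqrt(3) + I*sqrt(30)) - 350 = -38*(73 + 4*sqrt(3) + I*sqrt(30)) - 350 = (-2774 - 152*sqrt(3) - 38*I*sqrt(30)) - 350 = -3124 - 152*sqrt(3) - 38*I*sqrt(30)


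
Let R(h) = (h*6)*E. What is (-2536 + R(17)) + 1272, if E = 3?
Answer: -958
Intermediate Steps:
R(h) = 18*h (R(h) = (h*6)*3 = (6*h)*3 = 18*h)
(-2536 + R(17)) + 1272 = (-2536 + 18*17) + 1272 = (-2536 + 306) + 1272 = -2230 + 1272 = -958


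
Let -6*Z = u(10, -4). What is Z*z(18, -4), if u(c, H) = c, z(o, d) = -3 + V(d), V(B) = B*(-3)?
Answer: -15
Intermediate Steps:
V(B) = -3*B
z(o, d) = -3 - 3*d
Z = -5/3 (Z = -1/6*10 = -5/3 ≈ -1.6667)
Z*z(18, -4) = -5*(-3 - 3*(-4))/3 = -5*(-3 + 12)/3 = -5/3*9 = -15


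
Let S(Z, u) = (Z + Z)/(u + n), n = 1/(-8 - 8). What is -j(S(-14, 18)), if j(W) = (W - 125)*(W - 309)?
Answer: -66071537/1681 ≈ -39305.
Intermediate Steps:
n = -1/16 (n = 1/(-16) = -1/16 ≈ -0.062500)
S(Z, u) = 2*Z/(-1/16 + u) (S(Z, u) = (Z + Z)/(u - 1/16) = (2*Z)/(-1/16 + u) = 2*Z/(-1/16 + u))
j(W) = (-309 + W)*(-125 + W) (j(W) = (-125 + W)*(-309 + W) = (-309 + W)*(-125 + W))
-j(S(-14, 18)) = -(38625 + (32*(-14)/(-1 + 16*18))² - 13888*(-14)/(-1 + 16*18)) = -(38625 + (32*(-14)/(-1 + 288))² - 13888*(-14)/(-1 + 288)) = -(38625 + (32*(-14)/287)² - 13888*(-14)/287) = -(38625 + (32*(-14)*(1/287))² - 13888*(-14)/287) = -(38625 + (-64/41)² - 434*(-64/41)) = -(38625 + 4096/1681 + 27776/41) = -1*66071537/1681 = -66071537/1681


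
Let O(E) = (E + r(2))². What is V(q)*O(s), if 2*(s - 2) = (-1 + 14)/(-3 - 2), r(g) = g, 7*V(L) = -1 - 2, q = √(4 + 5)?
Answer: -2187/700 ≈ -3.1243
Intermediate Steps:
q = 3 (q = √9 = 3)
V(L) = -3/7 (V(L) = (-1 - 2)/7 = (⅐)*(-3) = -3/7)
s = 7/10 (s = 2 + ((-1 + 14)/(-3 - 2))/2 = 2 + (13/(-5))/2 = 2 + (13*(-⅕))/2 = 2 + (½)*(-13/5) = 2 - 13/10 = 7/10 ≈ 0.70000)
O(E) = (2 + E)² (O(E) = (E + 2)² = (2 + E)²)
V(q)*O(s) = -3*(2 + 7/10)²/7 = -3*(27/10)²/7 = -3/7*729/100 = -2187/700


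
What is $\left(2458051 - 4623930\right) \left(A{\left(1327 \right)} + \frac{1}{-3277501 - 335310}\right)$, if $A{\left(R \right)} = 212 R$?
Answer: $- \frac{2201335396035204677}{3612811} \approx -6.0931 \cdot 10^{11}$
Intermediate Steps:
$\left(2458051 - 4623930\right) \left(A{\left(1327 \right)} + \frac{1}{-3277501 - 335310}\right) = \left(2458051 - 4623930\right) \left(212 \cdot 1327 + \frac{1}{-3277501 - 335310}\right) = - 2165879 \left(281324 + \frac{1}{-3612811}\right) = - 2165879 \left(281324 - \frac{1}{3612811}\right) = \left(-2165879\right) \frac{1016370441763}{3612811} = - \frac{2201335396035204677}{3612811}$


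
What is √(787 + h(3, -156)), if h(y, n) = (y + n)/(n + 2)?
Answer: √18688054/154 ≈ 28.071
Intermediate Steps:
h(y, n) = (n + y)/(2 + n)
√(787 + h(3, -156)) = √(787 + (-156 + 3)/(2 - 156)) = √(787 - 153/(-154)) = √(787 - 1/154*(-153)) = √(787 + 153/154) = √(121351/154) = √18688054/154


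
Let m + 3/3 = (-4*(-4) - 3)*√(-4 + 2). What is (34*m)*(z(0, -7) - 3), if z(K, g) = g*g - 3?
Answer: -1462 + 19006*I*√2 ≈ -1462.0 + 26879.0*I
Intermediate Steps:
z(K, g) = -3 + g² (z(K, g) = g² - 3 = -3 + g²)
m = -1 + 13*I*√2 (m = -1 + (-4*(-4) - 3)*√(-4 + 2) = -1 + (16 - 3)*√(-2) = -1 + 13*(I*√2) = -1 + 13*I*√2 ≈ -1.0 + 18.385*I)
(34*m)*(z(0, -7) - 3) = (34*(-1 + 13*I*√2))*((-3 + (-7)²) - 3) = (-34 + 442*I*√2)*((-3 + 49) - 3) = (-34 + 442*I*√2)*(46 - 3) = (-34 + 442*I*√2)*43 = -1462 + 19006*I*√2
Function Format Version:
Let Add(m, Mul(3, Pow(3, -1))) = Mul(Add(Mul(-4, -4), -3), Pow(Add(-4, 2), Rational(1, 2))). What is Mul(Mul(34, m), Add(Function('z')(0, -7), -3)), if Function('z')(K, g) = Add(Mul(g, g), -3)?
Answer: Add(-1462, Mul(19006, I, Pow(2, Rational(1, 2)))) ≈ Add(-1462.0, Mul(26879., I))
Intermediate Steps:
Function('z')(K, g) = Add(-3, Pow(g, 2)) (Function('z')(K, g) = Add(Pow(g, 2), -3) = Add(-3, Pow(g, 2)))
m = Add(-1, Mul(13, I, Pow(2, Rational(1, 2)))) (m = Add(-1, Mul(Add(Mul(-4, -4), -3), Pow(Add(-4, 2), Rational(1, 2)))) = Add(-1, Mul(Add(16, -3), Pow(-2, Rational(1, 2)))) = Add(-1, Mul(13, Mul(I, Pow(2, Rational(1, 2))))) = Add(-1, Mul(13, I, Pow(2, Rational(1, 2)))) ≈ Add(-1.0000, Mul(18.385, I)))
Mul(Mul(34, m), Add(Function('z')(0, -7), -3)) = Mul(Mul(34, Add(-1, Mul(13, I, Pow(2, Rational(1, 2))))), Add(Add(-3, Pow(-7, 2)), -3)) = Mul(Add(-34, Mul(442, I, Pow(2, Rational(1, 2)))), Add(Add(-3, 49), -3)) = Mul(Add(-34, Mul(442, I, Pow(2, Rational(1, 2)))), Add(46, -3)) = Mul(Add(-34, Mul(442, I, Pow(2, Rational(1, 2)))), 43) = Add(-1462, Mul(19006, I, Pow(2, Rational(1, 2))))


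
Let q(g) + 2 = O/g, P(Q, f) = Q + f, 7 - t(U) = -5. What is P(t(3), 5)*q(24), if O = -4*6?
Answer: -51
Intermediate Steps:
O = -24
t(U) = 12 (t(U) = 7 - 1*(-5) = 7 + 5 = 12)
q(g) = -2 - 24/g
P(t(3), 5)*q(24) = (12 + 5)*(-2 - 24/24) = 17*(-2 - 24*1/24) = 17*(-2 - 1) = 17*(-3) = -51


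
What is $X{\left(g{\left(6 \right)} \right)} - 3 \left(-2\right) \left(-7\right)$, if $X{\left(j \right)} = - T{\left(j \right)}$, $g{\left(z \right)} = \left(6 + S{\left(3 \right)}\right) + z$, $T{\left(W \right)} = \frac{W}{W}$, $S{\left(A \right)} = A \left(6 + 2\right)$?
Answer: $-43$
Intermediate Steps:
$S{\left(A \right)} = 8 A$ ($S{\left(A \right)} = A 8 = 8 A$)
$T{\left(W \right)} = 1$
$g{\left(z \right)} = 30 + z$ ($g{\left(z \right)} = \left(6 + 8 \cdot 3\right) + z = \left(6 + 24\right) + z = 30 + z$)
$X{\left(j \right)} = -1$ ($X{\left(j \right)} = \left(-1\right) 1 = -1$)
$X{\left(g{\left(6 \right)} \right)} - 3 \left(-2\right) \left(-7\right) = -1 - 3 \left(-2\right) \left(-7\right) = -1 - \left(-6\right) \left(-7\right) = -1 - 42 = -43$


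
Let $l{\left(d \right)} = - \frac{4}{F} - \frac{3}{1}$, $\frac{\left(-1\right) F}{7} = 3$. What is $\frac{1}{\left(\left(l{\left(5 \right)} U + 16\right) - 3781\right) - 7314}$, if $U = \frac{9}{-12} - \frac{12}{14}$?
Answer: $- \frac{196}{2170599} \approx -9.0298 \cdot 10^{-5}$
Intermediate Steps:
$F = -21$ ($F = \left(-7\right) 3 = -21$)
$l{\left(d \right)} = - \frac{59}{21}$ ($l{\left(d \right)} = - \frac{4}{-21} - \frac{3}{1} = \left(-4\right) \left(- \frac{1}{21}\right) - 3 = \frac{4}{21} - 3 = - \frac{59}{21}$)
$U = - \frac{45}{28}$ ($U = 9 \left(- \frac{1}{12}\right) - \frac{6}{7} = - \frac{3}{4} - \frac{6}{7} = - \frac{45}{28} \approx -1.6071$)
$\frac{1}{\left(\left(l{\left(5 \right)} U + 16\right) - 3781\right) - 7314} = \frac{1}{\left(\left(\left(- \frac{59}{21}\right) \left(- \frac{45}{28}\right) + 16\right) - 3781\right) - 7314} = \frac{1}{\left(\left(\frac{885}{196} + 16\right) - 3781\right) - 7314} = \frac{1}{\left(\frac{4021}{196} - 3781\right) - 7314} = \frac{1}{- \frac{737055}{196} - 7314} = \frac{1}{- \frac{2170599}{196}} = - \frac{196}{2170599}$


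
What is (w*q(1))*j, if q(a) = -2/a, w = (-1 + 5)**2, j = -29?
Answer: 928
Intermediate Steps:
w = 16 (w = 4**2 = 16)
(w*q(1))*j = (16*(-2/1))*(-29) = (16*(-2*1))*(-29) = (16*(-2))*(-29) = -32*(-29) = 928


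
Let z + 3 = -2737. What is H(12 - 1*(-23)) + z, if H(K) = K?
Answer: -2705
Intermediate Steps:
z = -2740 (z = -3 - 2737 = -2740)
H(12 - 1*(-23)) + z = (12 - 1*(-23)) - 2740 = (12 + 23) - 2740 = 35 - 2740 = -2705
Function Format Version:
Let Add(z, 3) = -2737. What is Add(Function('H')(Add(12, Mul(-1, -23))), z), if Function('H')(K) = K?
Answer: -2705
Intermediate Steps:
z = -2740 (z = Add(-3, -2737) = -2740)
Add(Function('H')(Add(12, Mul(-1, -23))), z) = Add(Add(12, Mul(-1, -23)), -2740) = Add(Add(12, 23), -2740) = Add(35, -2740) = -2705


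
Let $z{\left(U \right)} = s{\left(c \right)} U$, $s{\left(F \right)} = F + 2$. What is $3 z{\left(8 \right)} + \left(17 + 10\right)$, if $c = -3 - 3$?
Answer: $-69$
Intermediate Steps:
$c = -6$ ($c = -3 - 3 = -6$)
$s{\left(F \right)} = 2 + F$
$z{\left(U \right)} = - 4 U$ ($z{\left(U \right)} = \left(2 - 6\right) U = - 4 U$)
$3 z{\left(8 \right)} + \left(17 + 10\right) = 3 \left(\left(-4\right) 8\right) + \left(17 + 10\right) = 3 \left(-32\right) + 27 = -96 + 27 = -69$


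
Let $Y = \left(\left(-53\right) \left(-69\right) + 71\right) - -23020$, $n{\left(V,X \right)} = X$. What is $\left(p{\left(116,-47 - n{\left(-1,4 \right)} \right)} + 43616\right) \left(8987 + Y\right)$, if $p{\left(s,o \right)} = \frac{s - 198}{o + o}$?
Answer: $\frac{79490970895}{51} \approx 1.5586 \cdot 10^{9}$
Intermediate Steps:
$p{\left(s,o \right)} = \frac{-198 + s}{2 o}$
$Y = 26748$ ($Y = \left(3657 + 71\right) + 23020 = 3728 + 23020 = 26748$)
$\left(p{\left(116,-47 - n{\left(-1,4 \right)} \right)} + 43616\right) \left(8987 + Y\right) = \left(\frac{-198 + 116}{2 \left(-47 - 4\right)} + 43616\right) \left(8987 + 26748\right) = \left(\frac{1}{2} \frac{1}{-47 - 4} \left(-82\right) + 43616\right) 35735 = \left(\frac{1}{2} \frac{1}{-51} \left(-82\right) + 43616\right) 35735 = \left(\frac{1}{2} \left(- \frac{1}{51}\right) \left(-82\right) + 43616\right) 35735 = \left(\frac{41}{51} + 43616\right) 35735 = \frac{2224457}{51} \cdot 35735 = \frac{79490970895}{51}$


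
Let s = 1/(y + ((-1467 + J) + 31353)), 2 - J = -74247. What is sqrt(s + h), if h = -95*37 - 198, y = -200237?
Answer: I*sqrt(3810195790906)/32034 ≈ 60.934*I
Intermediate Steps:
J = 74249 (J = 2 - 1*(-74247) = 2 + 74247 = 74249)
h = -3713 (h = -3515 - 198 = -3713)
s = -1/96102 (s = 1/(-200237 + ((-1467 + 74249) + 31353)) = 1/(-200237 + (72782 + 31353)) = 1/(-200237 + 104135) = 1/(-96102) = -1/96102 ≈ -1.0406e-5)
sqrt(s + h) = sqrt(-1/96102 - 3713) = sqrt(-356826727/96102) = I*sqrt(3810195790906)/32034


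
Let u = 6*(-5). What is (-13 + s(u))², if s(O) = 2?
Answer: 121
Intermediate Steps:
u = -30
(-13 + s(u))² = (-13 + 2)² = (-11)² = 121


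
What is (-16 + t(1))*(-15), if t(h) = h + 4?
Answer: 165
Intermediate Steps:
t(h) = 4 + h
(-16 + t(1))*(-15) = (-16 + (4 + 1))*(-15) = (-16 + 5)*(-15) = -11*(-15) = 165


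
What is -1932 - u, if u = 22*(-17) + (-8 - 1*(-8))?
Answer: -1558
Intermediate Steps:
u = -374 (u = -374 + (-8 + 8) = -374 + 0 = -374)
-1932 - u = -1932 - 1*(-374) = -1932 + 374 = -1558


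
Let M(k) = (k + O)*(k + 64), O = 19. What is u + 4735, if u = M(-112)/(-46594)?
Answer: 110309063/23297 ≈ 4734.9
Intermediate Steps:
M(k) = (19 + k)*(64 + k) (M(k) = (k + 19)*(k + 64) = (19 + k)*(64 + k))
u = -2232/23297 (u = (1216 + (-112)² + 83*(-112))/(-46594) = (1216 + 12544 - 9296)*(-1/46594) = 4464*(-1/46594) = -2232/23297 ≈ -0.095806)
u + 4735 = -2232/23297 + 4735 = 110309063/23297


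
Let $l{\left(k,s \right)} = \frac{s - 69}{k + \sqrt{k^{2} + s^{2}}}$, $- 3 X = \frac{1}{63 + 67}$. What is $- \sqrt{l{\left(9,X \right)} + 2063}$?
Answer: $- \frac{\sqrt{7214219 + 2063 \sqrt{12320101}}}{\sqrt{3510 + \sqrt{12320101}}} \approx -45.378$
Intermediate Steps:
$X = - \frac{1}{390}$ ($X = - \frac{1}{3 \left(63 + 67\right)} = - \frac{1}{3 \cdot 130} = \left(- \frac{1}{3}\right) \frac{1}{130} = - \frac{1}{390} \approx -0.0025641$)
$l{\left(k,s \right)} = \frac{-69 + s}{k + \sqrt{k^{2} + s^{2}}}$
$- \sqrt{l{\left(9,X \right)} + 2063} = - \sqrt{\frac{-69 - \frac{1}{390}}{9 + \sqrt{9^{2} + \left(- \frac{1}{390}\right)^{2}}} + 2063} = - \sqrt{\frac{1}{9 + \sqrt{81 + \frac{1}{152100}}} \left(- \frac{26911}{390}\right) + 2063} = - \sqrt{\frac{1}{9 + \sqrt{\frac{12320101}{152100}}} \left(- \frac{26911}{390}\right) + 2063} = - \sqrt{\frac{1}{9 + \frac{\sqrt{12320101}}{390}} \left(- \frac{26911}{390}\right) + 2063} = - \sqrt{- \frac{26911}{390 \left(9 + \frac{\sqrt{12320101}}{390}\right)} + 2063} = - \sqrt{2063 - \frac{26911}{390 \left(9 + \frac{\sqrt{12320101}}{390}\right)}}$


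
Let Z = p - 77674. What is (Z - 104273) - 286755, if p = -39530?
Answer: -508232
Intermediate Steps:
Z = -117204 (Z = -39530 - 77674 = -117204)
(Z - 104273) - 286755 = (-117204 - 104273) - 286755 = -221477 - 286755 = -508232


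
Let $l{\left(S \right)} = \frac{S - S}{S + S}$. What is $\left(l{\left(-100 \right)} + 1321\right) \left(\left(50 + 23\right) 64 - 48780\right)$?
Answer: $-58266668$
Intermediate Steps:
$l{\left(S \right)} = 0$ ($l{\left(S \right)} = \frac{0}{2 S} = 0 \frac{1}{2 S} = 0$)
$\left(l{\left(-100 \right)} + 1321\right) \left(\left(50 + 23\right) 64 - 48780\right) = \left(0 + 1321\right) \left(\left(50 + 23\right) 64 - 48780\right) = 1321 \left(73 \cdot 64 - 48780\right) = 1321 \left(4672 - 48780\right) = 1321 \left(-44108\right) = -58266668$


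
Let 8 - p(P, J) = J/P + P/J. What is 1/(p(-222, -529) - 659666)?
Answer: -117438/77469245329 ≈ -1.5159e-6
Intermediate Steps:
p(P, J) = 8 - J/P - P/J (p(P, J) = 8 - (J/P + P/J) = 8 + (-J/P - P/J) = 8 - J/P - P/J)
1/(p(-222, -529) - 659666) = 1/((8 - 1*(-529)/(-222) - 1*(-222)/(-529)) - 659666) = 1/((8 - 1*(-529)*(-1/222) - 1*(-222)*(-1/529)) - 659666) = 1/((8 - 529/222 - 222/529) - 659666) = 1/(610379/117438 - 659666) = 1/(-77469245329/117438) = -117438/77469245329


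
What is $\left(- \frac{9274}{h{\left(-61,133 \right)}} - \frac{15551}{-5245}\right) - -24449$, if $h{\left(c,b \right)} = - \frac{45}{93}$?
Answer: $\frac{686332874}{15735} \approx 43618.0$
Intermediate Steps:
$h{\left(c,b \right)} = - \frac{15}{31}$ ($h{\left(c,b \right)} = \left(-45\right) \frac{1}{93} = - \frac{15}{31}$)
$\left(- \frac{9274}{h{\left(-61,133 \right)}} - \frac{15551}{-5245}\right) - -24449 = \left(- \frac{9274}{- \frac{15}{31}} - \frac{15551}{-5245}\right) - -24449 = \left(\left(-9274\right) \left(- \frac{31}{15}\right) - - \frac{15551}{5245}\right) + 24449 = \left(\frac{287494}{15} + \frac{15551}{5245}\right) + 24449 = \frac{301627859}{15735} + 24449 = \frac{686332874}{15735}$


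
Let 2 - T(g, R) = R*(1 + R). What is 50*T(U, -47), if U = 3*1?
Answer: -108000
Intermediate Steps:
U = 3
T(g, R) = 2 - R*(1 + R)
50*T(U, -47) = 50*(2 - 1*(-47) - 1*(-47)²) = 50*(2 + 47 - 1*2209) = 50*(2 + 47 - 2209) = 50*(-2160) = -108000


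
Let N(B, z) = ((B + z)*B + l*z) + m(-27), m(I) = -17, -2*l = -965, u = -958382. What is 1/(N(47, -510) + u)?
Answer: -1/1226235 ≈ -8.1550e-7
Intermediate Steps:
l = 965/2 (l = -1/2*(-965) = 965/2 ≈ 482.50)
N(B, z) = -17 + 965*z/2 + B*(B + z) (N(B, z) = ((B + z)*B + 965*z/2) - 17 = (B*(B + z) + 965*z/2) - 17 = (965*z/2 + B*(B + z)) - 17 = -17 + 965*z/2 + B*(B + z))
1/(N(47, -510) + u) = 1/((-17 + 47**2 + (965/2)*(-510) + 47*(-510)) - 958382) = 1/((-17 + 2209 - 246075 - 23970) - 958382) = 1/(-267853 - 958382) = 1/(-1226235) = -1/1226235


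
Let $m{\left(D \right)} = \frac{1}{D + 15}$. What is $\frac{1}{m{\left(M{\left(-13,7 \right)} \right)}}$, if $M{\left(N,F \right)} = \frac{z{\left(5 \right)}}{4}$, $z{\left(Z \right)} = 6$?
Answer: $\frac{33}{2} \approx 16.5$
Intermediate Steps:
$M{\left(N,F \right)} = \frac{3}{2}$ ($M{\left(N,F \right)} = \frac{1}{4} \cdot 6 = \frac{3}{2}$)
$m{\left(D \right)} = \frac{1}{15 + D}$
$\frac{1}{m{\left(M{\left(-13,7 \right)} \right)}} = \frac{1}{\frac{1}{15 + \frac{3}{2}}} = \frac{1}{\frac{1}{\frac{33}{2}}} = \frac{1}{\frac{2}{33}} = \frac{33}{2}$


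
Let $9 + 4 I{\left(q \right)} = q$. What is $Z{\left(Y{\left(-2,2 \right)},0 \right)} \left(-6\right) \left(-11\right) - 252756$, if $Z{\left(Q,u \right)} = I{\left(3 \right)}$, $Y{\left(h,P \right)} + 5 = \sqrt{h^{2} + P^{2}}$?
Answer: $-252855$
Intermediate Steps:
$I{\left(q \right)} = - \frac{9}{4} + \frac{q}{4}$
$Y{\left(h,P \right)} = -5 + \sqrt{P^{2} + h^{2}}$ ($Y{\left(h,P \right)} = -5 + \sqrt{h^{2} + P^{2}} = -5 + \sqrt{P^{2} + h^{2}}$)
$Z{\left(Q,u \right)} = - \frac{3}{2}$ ($Z{\left(Q,u \right)} = - \frac{9}{4} + \frac{1}{4} \cdot 3 = - \frac{9}{4} + \frac{3}{4} = - \frac{3}{2}$)
$Z{\left(Y{\left(-2,2 \right)},0 \right)} \left(-6\right) \left(-11\right) - 252756 = \left(- \frac{3}{2}\right) \left(-6\right) \left(-11\right) - 252756 = 9 \left(-11\right) - 252756 = -99 - 252756 = -252855$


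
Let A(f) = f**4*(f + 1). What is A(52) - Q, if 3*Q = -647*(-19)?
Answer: 1162534651/3 ≈ 3.8751e+8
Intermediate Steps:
A(f) = f**4*(1 + f)
Q = 12293/3 (Q = (-647*(-19))/3 = (1/3)*12293 = 12293/3 ≈ 4097.7)
A(52) - Q = 52**4*(1 + 52) - 1*12293/3 = 7311616*53 - 12293/3 = 387515648 - 12293/3 = 1162534651/3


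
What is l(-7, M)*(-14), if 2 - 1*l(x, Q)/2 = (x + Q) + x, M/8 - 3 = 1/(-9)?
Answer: 1792/9 ≈ 199.11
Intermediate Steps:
M = 208/9 (M = 24 + 8/(-9) = 24 + 8*(-1/9) = 24 - 8/9 = 208/9 ≈ 23.111)
l(x, Q) = 4 - 4*x - 2*Q (l(x, Q) = 4 - 2*((x + Q) + x) = 4 - 2*((Q + x) + x) = 4 - 2*(Q + 2*x) = 4 + (-4*x - 2*Q) = 4 - 4*x - 2*Q)
l(-7, M)*(-14) = (4 - 4*(-7) - 2*208/9)*(-14) = (4 + 28 - 416/9)*(-14) = -128/9*(-14) = 1792/9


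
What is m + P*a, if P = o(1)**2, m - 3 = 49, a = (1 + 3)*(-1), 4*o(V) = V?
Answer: 207/4 ≈ 51.750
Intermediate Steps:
o(V) = V/4
a = -4 (a = 4*(-1) = -4)
m = 52 (m = 3 + 49 = 52)
P = 1/16 (P = ((1/4)*1)**2 = (1/4)**2 = 1/16 ≈ 0.062500)
m + P*a = 52 + (1/16)*(-4) = 52 - 1/4 = 207/4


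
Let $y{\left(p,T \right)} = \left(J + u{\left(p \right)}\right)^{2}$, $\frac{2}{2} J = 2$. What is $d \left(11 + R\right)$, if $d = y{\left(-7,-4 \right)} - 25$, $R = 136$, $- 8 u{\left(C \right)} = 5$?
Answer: $- \frac{217413}{64} \approx -3397.1$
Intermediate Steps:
$J = 2$
$u{\left(C \right)} = - \frac{5}{8}$ ($u{\left(C \right)} = \left(- \frac{1}{8}\right) 5 = - \frac{5}{8}$)
$y{\left(p,T \right)} = \frac{121}{64}$ ($y{\left(p,T \right)} = \left(2 - \frac{5}{8}\right)^{2} = \left(\frac{11}{8}\right)^{2} = \frac{121}{64}$)
$d = - \frac{1479}{64}$ ($d = \frac{121}{64} - 25 = - \frac{1479}{64} \approx -23.109$)
$d \left(11 + R\right) = - \frac{1479 \left(11 + 136\right)}{64} = \left(- \frac{1479}{64}\right) 147 = - \frac{217413}{64}$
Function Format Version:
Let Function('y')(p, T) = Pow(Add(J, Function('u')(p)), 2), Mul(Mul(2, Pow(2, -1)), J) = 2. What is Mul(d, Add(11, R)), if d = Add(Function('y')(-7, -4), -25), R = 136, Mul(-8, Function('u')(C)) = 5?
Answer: Rational(-217413, 64) ≈ -3397.1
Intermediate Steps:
J = 2
Function('u')(C) = Rational(-5, 8) (Function('u')(C) = Mul(Rational(-1, 8), 5) = Rational(-5, 8))
Function('y')(p, T) = Rational(121, 64) (Function('y')(p, T) = Pow(Add(2, Rational(-5, 8)), 2) = Pow(Rational(11, 8), 2) = Rational(121, 64))
d = Rational(-1479, 64) (d = Add(Rational(121, 64), -25) = Rational(-1479, 64) ≈ -23.109)
Mul(d, Add(11, R)) = Mul(Rational(-1479, 64), Add(11, 136)) = Mul(Rational(-1479, 64), 147) = Rational(-217413, 64)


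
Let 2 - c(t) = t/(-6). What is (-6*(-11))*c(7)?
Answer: 209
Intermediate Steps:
c(t) = 2 + t/6 (c(t) = 2 - t/(-6) = 2 - t*(-1)/6 = 2 - (-1)*t/6 = 2 + t/6)
(-6*(-11))*c(7) = (-6*(-11))*(2 + (⅙)*7) = 66*(2 + 7/6) = 66*(19/6) = 209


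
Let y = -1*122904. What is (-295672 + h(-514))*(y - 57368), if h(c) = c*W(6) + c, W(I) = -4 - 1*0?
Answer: 53023403360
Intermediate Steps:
W(I) = -4 (W(I) = -4 + 0 = -4)
y = -122904
h(c) = -3*c (h(c) = c*(-4) + c = -4*c + c = -3*c)
(-295672 + h(-514))*(y - 57368) = (-295672 - 3*(-514))*(-122904 - 57368) = (-295672 + 1542)*(-180272) = -294130*(-180272) = 53023403360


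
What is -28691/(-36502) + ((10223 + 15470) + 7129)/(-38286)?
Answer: -49802509/698757786 ≈ -0.071273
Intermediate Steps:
-28691/(-36502) + ((10223 + 15470) + 7129)/(-38286) = -28691*(-1/36502) + (25693 + 7129)*(-1/38286) = 28691/36502 + 32822*(-1/38286) = 28691/36502 - 16411/19143 = -49802509/698757786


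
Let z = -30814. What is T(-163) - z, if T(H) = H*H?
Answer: 57383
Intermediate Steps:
T(H) = H²
T(-163) - z = (-163)² - 1*(-30814) = 26569 + 30814 = 57383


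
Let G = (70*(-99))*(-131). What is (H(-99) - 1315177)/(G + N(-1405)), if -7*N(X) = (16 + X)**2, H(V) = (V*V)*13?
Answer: -8314348/4425489 ≈ -1.8787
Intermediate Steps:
H(V) = 13*V**2 (H(V) = V**2*13 = 13*V**2)
N(X) = -(16 + X)**2/7
G = 907830 (G = -6930*(-131) = 907830)
(H(-99) - 1315177)/(G + N(-1405)) = (13*(-99)**2 - 1315177)/(907830 - (16 - 1405)**2/7) = (13*9801 - 1315177)/(907830 - 1/7*(-1389)**2) = (127413 - 1315177)/(907830 - 1/7*1929321) = -1187764/(907830 - 1929321/7) = -1187764/4425489/7 = -1187764*7/4425489 = -8314348/4425489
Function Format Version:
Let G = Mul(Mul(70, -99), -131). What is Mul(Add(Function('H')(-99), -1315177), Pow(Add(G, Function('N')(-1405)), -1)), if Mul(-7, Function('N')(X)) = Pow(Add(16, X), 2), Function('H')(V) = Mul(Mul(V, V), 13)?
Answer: Rational(-8314348, 4425489) ≈ -1.8787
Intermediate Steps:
Function('H')(V) = Mul(13, Pow(V, 2)) (Function('H')(V) = Mul(Pow(V, 2), 13) = Mul(13, Pow(V, 2)))
Function('N')(X) = Mul(Rational(-1, 7), Pow(Add(16, X), 2))
G = 907830 (G = Mul(-6930, -131) = 907830)
Mul(Add(Function('H')(-99), -1315177), Pow(Add(G, Function('N')(-1405)), -1)) = Mul(Add(Mul(13, Pow(-99, 2)), -1315177), Pow(Add(907830, Mul(Rational(-1, 7), Pow(Add(16, -1405), 2))), -1)) = Mul(Add(Mul(13, 9801), -1315177), Pow(Add(907830, Mul(Rational(-1, 7), Pow(-1389, 2))), -1)) = Mul(Add(127413, -1315177), Pow(Add(907830, Mul(Rational(-1, 7), 1929321)), -1)) = Mul(-1187764, Pow(Add(907830, Rational(-1929321, 7)), -1)) = Mul(-1187764, Pow(Rational(4425489, 7), -1)) = Mul(-1187764, Rational(7, 4425489)) = Rational(-8314348, 4425489)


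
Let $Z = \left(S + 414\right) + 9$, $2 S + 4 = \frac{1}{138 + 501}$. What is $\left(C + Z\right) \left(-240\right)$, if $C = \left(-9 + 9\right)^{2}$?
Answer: $- \frac{21521560}{213} \approx -1.0104 \cdot 10^{5}$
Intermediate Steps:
$S = - \frac{2555}{1278}$ ($S = -2 + \frac{1}{2 \left(138 + 501\right)} = -2 + \frac{1}{2 \cdot 639} = -2 + \frac{1}{2} \cdot \frac{1}{639} = -2 + \frac{1}{1278} = - \frac{2555}{1278} \approx -1.9992$)
$Z = \frac{538039}{1278}$ ($Z = \left(- \frac{2555}{1278} + 414\right) + 9 = \frac{526537}{1278} + 9 = \frac{538039}{1278} \approx 421.0$)
$C = 0$ ($C = 0^{2} = 0$)
$\left(C + Z\right) \left(-240\right) = \left(0 + \frac{538039}{1278}\right) \left(-240\right) = \frac{538039}{1278} \left(-240\right) = - \frac{21521560}{213}$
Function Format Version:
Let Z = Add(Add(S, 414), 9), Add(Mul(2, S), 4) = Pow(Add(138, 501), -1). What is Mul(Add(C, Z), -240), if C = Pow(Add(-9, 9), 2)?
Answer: Rational(-21521560, 213) ≈ -1.0104e+5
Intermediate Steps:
S = Rational(-2555, 1278) (S = Add(-2, Mul(Rational(1, 2), Pow(Add(138, 501), -1))) = Add(-2, Mul(Rational(1, 2), Pow(639, -1))) = Add(-2, Mul(Rational(1, 2), Rational(1, 639))) = Add(-2, Rational(1, 1278)) = Rational(-2555, 1278) ≈ -1.9992)
Z = Rational(538039, 1278) (Z = Add(Add(Rational(-2555, 1278), 414), 9) = Add(Rational(526537, 1278), 9) = Rational(538039, 1278) ≈ 421.00)
C = 0 (C = Pow(0, 2) = 0)
Mul(Add(C, Z), -240) = Mul(Add(0, Rational(538039, 1278)), -240) = Mul(Rational(538039, 1278), -240) = Rational(-21521560, 213)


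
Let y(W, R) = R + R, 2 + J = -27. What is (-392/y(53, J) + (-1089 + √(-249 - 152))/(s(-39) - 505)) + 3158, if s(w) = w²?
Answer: 93214867/29464 + I*√401/1016 ≈ 3163.7 + 0.01971*I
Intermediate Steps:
J = -29 (J = -2 - 27 = -29)
y(W, R) = 2*R
(-392/y(53, J) + (-1089 + √(-249 - 152))/(s(-39) - 505)) + 3158 = (-392/(2*(-29)) + (-1089 + √(-249 - 152))/((-39)² - 505)) + 3158 = (-392/(-58) + (-1089 + √(-401))/(1521 - 505)) + 3158 = (-392*(-1/58) + (-1089 + I*√401)/1016) + 3158 = (196/29 + (-1089 + I*√401)*(1/1016)) + 3158 = (196/29 + (-1089/1016 + I*√401/1016)) + 3158 = (167555/29464 + I*√401/1016) + 3158 = 93214867/29464 + I*√401/1016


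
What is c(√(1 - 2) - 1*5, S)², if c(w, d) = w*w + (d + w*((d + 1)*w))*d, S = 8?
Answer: 2764956 - 2651360*I ≈ 2.765e+6 - 2.6514e+6*I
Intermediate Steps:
c(w, d) = w² + d*(d + w²*(1 + d)) (c(w, d) = w² + (d + w*((1 + d)*w))*d = w² + (d + w*(w*(1 + d)))*d = w² + (d + w²*(1 + d))*d = w² + d*(d + w²*(1 + d)))
c(√(1 - 2) - 1*5, S)² = (8² + (√(1 - 2) - 1*5)² + 8*(√(1 - 2) - 1*5)² + 8²*(√(1 - 2) - 1*5)²)² = (64 + (√(-1) - 5)² + 8*(√(-1) - 5)² + 64*(√(-1) - 5)²)² = (64 + (I - 5)² + 8*(I - 5)² + 64*(I - 5)²)² = (64 + (-5 + I)² + 8*(-5 + I)² + 64*(-5 + I)²)² = (64 + 73*(-5 + I)²)²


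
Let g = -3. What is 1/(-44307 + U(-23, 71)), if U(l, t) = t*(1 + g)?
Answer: -1/44449 ≈ -2.2498e-5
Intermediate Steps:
U(l, t) = -2*t (U(l, t) = t*(1 - 3) = t*(-2) = -2*t)
1/(-44307 + U(-23, 71)) = 1/(-44307 - 2*71) = 1/(-44307 - 142) = 1/(-44449) = -1/44449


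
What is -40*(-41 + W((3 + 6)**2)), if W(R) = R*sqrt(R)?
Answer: -27520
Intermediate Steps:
W(R) = R**(3/2)
-40*(-41 + W((3 + 6)**2)) = -40*(-41 + ((3 + 6)**2)**(3/2)) = -40*(-41 + (9**2)**(3/2)) = -40*(-41 + 81**(3/2)) = -40*(-41 + 729) = -40*688 = -27520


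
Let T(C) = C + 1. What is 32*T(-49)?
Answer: -1536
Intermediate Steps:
T(C) = 1 + C
32*T(-49) = 32*(1 - 49) = 32*(-48) = -1536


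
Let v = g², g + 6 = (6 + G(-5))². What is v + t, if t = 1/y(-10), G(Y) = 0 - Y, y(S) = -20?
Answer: 264499/20 ≈ 13225.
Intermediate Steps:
G(Y) = -Y
g = 115 (g = -6 + (6 - 1*(-5))² = -6 + (6 + 5)² = -6 + 11² = -6 + 121 = 115)
v = 13225 (v = 115² = 13225)
t = -1/20 (t = 1/(-20) = -1/20 ≈ -0.050000)
v + t = 13225 - 1/20 = 264499/20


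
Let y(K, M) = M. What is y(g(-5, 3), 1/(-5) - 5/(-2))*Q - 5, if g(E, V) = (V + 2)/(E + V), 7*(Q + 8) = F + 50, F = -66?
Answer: -1003/35 ≈ -28.657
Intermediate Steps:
Q = -72/7 (Q = -8 + (-66 + 50)/7 = -8 + (1/7)*(-16) = -8 - 16/7 = -72/7 ≈ -10.286)
g(E, V) = (2 + V)/(E + V)
y(g(-5, 3), 1/(-5) - 5/(-2))*Q - 5 = (1/(-5) - 5/(-2))*(-72/7) - 5 = (1*(-1/5) - 5*(-1/2))*(-72/7) - 5 = (-1/5 + 5/2)*(-72/7) - 5 = (23/10)*(-72/7) - 5 = -828/35 - 5 = -1003/35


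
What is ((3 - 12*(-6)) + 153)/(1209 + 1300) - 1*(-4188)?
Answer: 10507920/2509 ≈ 4188.1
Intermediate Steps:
((3 - 12*(-6)) + 153)/(1209 + 1300) - 1*(-4188) = ((3 + 72) + 153)/2509 + 4188 = (75 + 153)*(1/2509) + 4188 = 228*(1/2509) + 4188 = 228/2509 + 4188 = 10507920/2509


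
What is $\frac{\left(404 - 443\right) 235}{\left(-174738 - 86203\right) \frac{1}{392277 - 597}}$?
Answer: $\frac{3589747200}{260941} \approx 13757.0$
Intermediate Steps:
$\frac{\left(404 - 443\right) 235}{\left(-174738 - 86203\right) \frac{1}{392277 - 597}} = \frac{\left(-39\right) 235}{\left(-260941\right) \frac{1}{391680}} = - \frac{9165}{\left(-260941\right) \frac{1}{391680}} = - \frac{9165}{- \frac{260941}{391680}} = \left(-9165\right) \left(- \frac{391680}{260941}\right) = \frac{3589747200}{260941}$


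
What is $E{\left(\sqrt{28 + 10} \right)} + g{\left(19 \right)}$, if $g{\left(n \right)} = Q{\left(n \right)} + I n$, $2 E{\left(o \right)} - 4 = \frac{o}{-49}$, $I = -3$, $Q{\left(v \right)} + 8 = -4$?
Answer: $-67 - \frac{\sqrt{38}}{98} \approx -67.063$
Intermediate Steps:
$Q{\left(v \right)} = -12$ ($Q{\left(v \right)} = -8 - 4 = -12$)
$E{\left(o \right)} = 2 - \frac{o}{98}$ ($E{\left(o \right)} = 2 + \frac{o \frac{1}{-49}}{2} = 2 + \frac{o \left(- \frac{1}{49}\right)}{2} = 2 + \frac{\left(- \frac{1}{49}\right) o}{2} = 2 - \frac{o}{98}$)
$g{\left(n \right)} = -12 - 3 n$
$E{\left(\sqrt{28 + 10} \right)} + g{\left(19 \right)} = \left(2 - \frac{\sqrt{28 + 10}}{98}\right) - 69 = \left(2 - \frac{\sqrt{38}}{98}\right) - 69 = -67 - \frac{\sqrt{38}}{98}$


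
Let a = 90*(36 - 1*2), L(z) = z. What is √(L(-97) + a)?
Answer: √2963 ≈ 54.433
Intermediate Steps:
a = 3060 (a = 90*(36 - 2) = 90*34 = 3060)
√(L(-97) + a) = √(-97 + 3060) = √2963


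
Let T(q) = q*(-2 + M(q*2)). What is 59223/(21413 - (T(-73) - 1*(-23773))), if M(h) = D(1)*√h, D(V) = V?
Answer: -24735473/1176345 - 1441093*I*√146/2352690 ≈ -21.027 - 7.4012*I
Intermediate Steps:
M(h) = √h (M(h) = 1*√h = √h)
T(q) = q*(-2 + √2*√q) (T(q) = q*(-2 + √(q*2)) = q*(-2 + √(2*q)) = q*(-2 + √2*√q))
59223/(21413 - (T(-73) - 1*(-23773))) = 59223/(21413 - (-73*(-2 + √2*√(-73)) - 1*(-23773))) = 59223/(21413 - (-73*(-2 + √2*(I*√73)) + 23773)) = 59223/(21413 - (-73*(-2 + I*√146) + 23773)) = 59223/(21413 - ((146 - 73*I*√146) + 23773)) = 59223/(21413 - (23919 - 73*I*√146)) = 59223/(21413 + (-23919 + 73*I*√146)) = 59223/(-2506 + 73*I*√146)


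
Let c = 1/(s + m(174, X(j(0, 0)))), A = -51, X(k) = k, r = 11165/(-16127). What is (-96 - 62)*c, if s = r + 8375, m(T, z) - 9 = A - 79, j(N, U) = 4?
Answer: -2548066/133101093 ≈ -0.019144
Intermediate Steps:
r = -11165/16127 (r = 11165*(-1/16127) = -11165/16127 ≈ -0.69232)
m(T, z) = -121 (m(T, z) = 9 + (-51 - 79) = 9 - 130 = -121)
s = 135052460/16127 (s = -11165/16127 + 8375 = 135052460/16127 ≈ 8374.3)
c = 16127/133101093 (c = 1/(135052460/16127 - 121) = 1/(133101093/16127) = 16127/133101093 ≈ 0.00012116)
(-96 - 62)*c = (-96 - 62)*(16127/133101093) = -158*16127/133101093 = -2548066/133101093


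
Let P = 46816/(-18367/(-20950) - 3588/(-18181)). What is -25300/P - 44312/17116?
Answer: -219845113640835/69365847996368 ≈ -3.1694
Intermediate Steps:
P = 17831837531200/409099027 (P = 46816/(-18367*(-1/20950) - 3588*(-1/18181)) = 46816/(18367/20950 + 3588/18181) = 46816/(409099027/380891950) = 46816*(380891950/409099027) = 17831837531200/409099027 ≈ 43588.)
-25300/P - 44312/17116 = -25300/17831837531200/409099027 - 44312/17116 = -25300*409099027/17831837531200 - 44312*1/17116 = -9409277621/16210761392 - 11078/4279 = -219845113640835/69365847996368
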